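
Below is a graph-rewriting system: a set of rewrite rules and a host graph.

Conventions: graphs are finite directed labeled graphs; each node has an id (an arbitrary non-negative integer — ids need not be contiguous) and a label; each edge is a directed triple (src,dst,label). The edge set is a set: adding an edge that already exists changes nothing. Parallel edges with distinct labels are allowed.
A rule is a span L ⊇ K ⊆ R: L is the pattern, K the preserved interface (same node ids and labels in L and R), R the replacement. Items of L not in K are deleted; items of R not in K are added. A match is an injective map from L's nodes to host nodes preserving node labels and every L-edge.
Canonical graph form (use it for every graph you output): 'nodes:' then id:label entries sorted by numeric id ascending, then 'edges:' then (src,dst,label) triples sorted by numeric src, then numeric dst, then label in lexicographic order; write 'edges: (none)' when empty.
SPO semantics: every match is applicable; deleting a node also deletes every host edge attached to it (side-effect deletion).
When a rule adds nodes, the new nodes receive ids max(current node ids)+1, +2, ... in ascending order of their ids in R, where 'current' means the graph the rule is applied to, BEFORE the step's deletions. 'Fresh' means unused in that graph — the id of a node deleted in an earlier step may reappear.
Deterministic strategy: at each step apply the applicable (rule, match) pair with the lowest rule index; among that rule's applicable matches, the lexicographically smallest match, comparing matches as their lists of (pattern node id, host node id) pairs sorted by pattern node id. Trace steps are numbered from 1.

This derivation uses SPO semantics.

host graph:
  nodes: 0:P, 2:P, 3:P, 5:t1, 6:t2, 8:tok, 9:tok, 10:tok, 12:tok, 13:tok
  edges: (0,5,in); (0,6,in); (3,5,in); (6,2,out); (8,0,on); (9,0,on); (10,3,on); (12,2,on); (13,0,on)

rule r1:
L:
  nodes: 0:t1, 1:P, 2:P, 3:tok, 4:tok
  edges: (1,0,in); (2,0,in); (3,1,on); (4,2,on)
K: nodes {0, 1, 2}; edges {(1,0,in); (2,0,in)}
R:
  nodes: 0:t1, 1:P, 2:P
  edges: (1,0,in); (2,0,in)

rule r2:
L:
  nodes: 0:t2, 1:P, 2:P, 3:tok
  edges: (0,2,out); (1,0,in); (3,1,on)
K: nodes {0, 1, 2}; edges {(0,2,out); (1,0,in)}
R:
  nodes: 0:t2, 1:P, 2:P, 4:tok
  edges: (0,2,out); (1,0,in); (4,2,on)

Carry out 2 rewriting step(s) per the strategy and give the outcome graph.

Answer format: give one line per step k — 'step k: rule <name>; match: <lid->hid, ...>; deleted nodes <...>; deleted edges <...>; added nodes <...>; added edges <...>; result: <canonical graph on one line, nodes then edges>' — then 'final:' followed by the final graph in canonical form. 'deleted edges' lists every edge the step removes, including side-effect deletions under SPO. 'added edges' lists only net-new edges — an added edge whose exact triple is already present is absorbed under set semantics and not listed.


step 1: rule r1; match: 0->5, 1->0, 2->3, 3->8, 4->10; deleted nodes 8, 10; deleted edges (8,0,on); (10,3,on); added nodes (none); added edges (none); result: nodes: 0:P, 2:P, 3:P, 5:t1, 6:t2, 9:tok, 12:tok, 13:tok edges: (0,5,in); (0,6,in); (3,5,in); (6,2,out); (9,0,on); (12,2,on); (13,0,on)
step 2: rule r2; match: 0->6, 1->0, 2->2, 3->9; deleted nodes 9; deleted edges (9,0,on); added nodes 14; added edges (14,2,on); result: nodes: 0:P, 2:P, 3:P, 5:t1, 6:t2, 12:tok, 13:tok, 14:tok edges: (0,5,in); (0,6,in); (3,5,in); (6,2,out); (12,2,on); (13,0,on); (14,2,on)
final:
nodes: 0:P, 2:P, 3:P, 5:t1, 6:t2, 12:tok, 13:tok, 14:tok
edges: (0,5,in); (0,6,in); (3,5,in); (6,2,out); (12,2,on); (13,0,on); (14,2,on)


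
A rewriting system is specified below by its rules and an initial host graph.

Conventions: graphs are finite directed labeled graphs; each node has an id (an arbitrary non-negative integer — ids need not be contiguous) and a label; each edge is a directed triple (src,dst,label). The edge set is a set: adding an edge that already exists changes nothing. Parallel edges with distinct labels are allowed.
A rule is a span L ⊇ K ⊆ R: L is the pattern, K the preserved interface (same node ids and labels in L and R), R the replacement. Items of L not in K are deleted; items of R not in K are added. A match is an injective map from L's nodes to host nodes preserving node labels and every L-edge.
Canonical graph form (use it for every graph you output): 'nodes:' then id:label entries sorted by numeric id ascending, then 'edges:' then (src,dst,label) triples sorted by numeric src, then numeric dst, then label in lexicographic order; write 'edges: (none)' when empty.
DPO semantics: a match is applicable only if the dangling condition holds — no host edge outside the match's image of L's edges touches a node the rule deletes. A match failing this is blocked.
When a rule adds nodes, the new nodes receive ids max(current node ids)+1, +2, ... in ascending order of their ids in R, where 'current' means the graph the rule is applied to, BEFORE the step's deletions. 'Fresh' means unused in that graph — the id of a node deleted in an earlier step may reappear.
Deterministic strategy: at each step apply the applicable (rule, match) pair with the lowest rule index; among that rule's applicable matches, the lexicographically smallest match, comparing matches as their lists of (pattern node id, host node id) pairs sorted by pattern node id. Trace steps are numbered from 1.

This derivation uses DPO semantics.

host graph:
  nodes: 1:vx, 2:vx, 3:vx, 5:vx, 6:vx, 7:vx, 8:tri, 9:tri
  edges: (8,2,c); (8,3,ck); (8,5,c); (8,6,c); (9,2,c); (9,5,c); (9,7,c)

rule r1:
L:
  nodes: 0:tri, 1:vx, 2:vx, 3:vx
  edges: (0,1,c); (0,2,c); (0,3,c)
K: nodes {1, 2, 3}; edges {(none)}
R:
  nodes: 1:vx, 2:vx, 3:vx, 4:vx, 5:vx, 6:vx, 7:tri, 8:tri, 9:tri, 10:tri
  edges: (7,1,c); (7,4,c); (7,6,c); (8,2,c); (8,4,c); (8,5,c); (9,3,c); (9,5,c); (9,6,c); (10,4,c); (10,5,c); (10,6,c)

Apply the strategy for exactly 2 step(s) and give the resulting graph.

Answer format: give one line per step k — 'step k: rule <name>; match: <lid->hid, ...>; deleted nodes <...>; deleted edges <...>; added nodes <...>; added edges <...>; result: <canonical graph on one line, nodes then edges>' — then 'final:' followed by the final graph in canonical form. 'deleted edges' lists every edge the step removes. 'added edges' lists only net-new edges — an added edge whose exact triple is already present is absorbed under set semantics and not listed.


step 1: rule r1; match: 0->9, 1->2, 2->5, 3->7; deleted nodes 9; deleted edges (9,2,c); (9,5,c); (9,7,c); added nodes 10, 11, 12, 13, 14, 15, 16; added edges (13,2,c); (13,10,c); (13,12,c); (14,5,c); (14,10,c); (14,11,c); (15,7,c); (15,11,c); (15,12,c); (16,10,c); (16,11,c); (16,12,c); result: nodes: 1:vx, 2:vx, 3:vx, 5:vx, 6:vx, 7:vx, 8:tri, 10:vx, 11:vx, 12:vx, 13:tri, 14:tri, 15:tri, 16:tri edges: (8,2,c); (8,3,ck); (8,5,c); (8,6,c); (13,2,c); (13,10,c); (13,12,c); (14,5,c); (14,10,c); (14,11,c); (15,7,c); (15,11,c); (15,12,c); (16,10,c); (16,11,c); (16,12,c)
step 2: rule r1; match: 0->13, 1->2, 2->10, 3->12; deleted nodes 13; deleted edges (13,2,c); (13,10,c); (13,12,c); added nodes 17, 18, 19, 20, 21, 22, 23; added edges (20,2,c); (20,17,c); (20,19,c); (21,10,c); (21,17,c); (21,18,c); (22,12,c); (22,18,c); (22,19,c); (23,17,c); (23,18,c); (23,19,c); result: nodes: 1:vx, 2:vx, 3:vx, 5:vx, 6:vx, 7:vx, 8:tri, 10:vx, 11:vx, 12:vx, 14:tri, 15:tri, 16:tri, 17:vx, 18:vx, 19:vx, 20:tri, 21:tri, 22:tri, 23:tri edges: (8,2,c); (8,3,ck); (8,5,c); (8,6,c); (14,5,c); (14,10,c); (14,11,c); (15,7,c); (15,11,c); (15,12,c); (16,10,c); (16,11,c); (16,12,c); (20,2,c); (20,17,c); (20,19,c); (21,10,c); (21,17,c); (21,18,c); (22,12,c); (22,18,c); (22,19,c); (23,17,c); (23,18,c); (23,19,c)
final:
nodes: 1:vx, 2:vx, 3:vx, 5:vx, 6:vx, 7:vx, 8:tri, 10:vx, 11:vx, 12:vx, 14:tri, 15:tri, 16:tri, 17:vx, 18:vx, 19:vx, 20:tri, 21:tri, 22:tri, 23:tri
edges: (8,2,c); (8,3,ck); (8,5,c); (8,6,c); (14,5,c); (14,10,c); (14,11,c); (15,7,c); (15,11,c); (15,12,c); (16,10,c); (16,11,c); (16,12,c); (20,2,c); (20,17,c); (20,19,c); (21,10,c); (21,17,c); (21,18,c); (22,12,c); (22,18,c); (22,19,c); (23,17,c); (23,18,c); (23,19,c)


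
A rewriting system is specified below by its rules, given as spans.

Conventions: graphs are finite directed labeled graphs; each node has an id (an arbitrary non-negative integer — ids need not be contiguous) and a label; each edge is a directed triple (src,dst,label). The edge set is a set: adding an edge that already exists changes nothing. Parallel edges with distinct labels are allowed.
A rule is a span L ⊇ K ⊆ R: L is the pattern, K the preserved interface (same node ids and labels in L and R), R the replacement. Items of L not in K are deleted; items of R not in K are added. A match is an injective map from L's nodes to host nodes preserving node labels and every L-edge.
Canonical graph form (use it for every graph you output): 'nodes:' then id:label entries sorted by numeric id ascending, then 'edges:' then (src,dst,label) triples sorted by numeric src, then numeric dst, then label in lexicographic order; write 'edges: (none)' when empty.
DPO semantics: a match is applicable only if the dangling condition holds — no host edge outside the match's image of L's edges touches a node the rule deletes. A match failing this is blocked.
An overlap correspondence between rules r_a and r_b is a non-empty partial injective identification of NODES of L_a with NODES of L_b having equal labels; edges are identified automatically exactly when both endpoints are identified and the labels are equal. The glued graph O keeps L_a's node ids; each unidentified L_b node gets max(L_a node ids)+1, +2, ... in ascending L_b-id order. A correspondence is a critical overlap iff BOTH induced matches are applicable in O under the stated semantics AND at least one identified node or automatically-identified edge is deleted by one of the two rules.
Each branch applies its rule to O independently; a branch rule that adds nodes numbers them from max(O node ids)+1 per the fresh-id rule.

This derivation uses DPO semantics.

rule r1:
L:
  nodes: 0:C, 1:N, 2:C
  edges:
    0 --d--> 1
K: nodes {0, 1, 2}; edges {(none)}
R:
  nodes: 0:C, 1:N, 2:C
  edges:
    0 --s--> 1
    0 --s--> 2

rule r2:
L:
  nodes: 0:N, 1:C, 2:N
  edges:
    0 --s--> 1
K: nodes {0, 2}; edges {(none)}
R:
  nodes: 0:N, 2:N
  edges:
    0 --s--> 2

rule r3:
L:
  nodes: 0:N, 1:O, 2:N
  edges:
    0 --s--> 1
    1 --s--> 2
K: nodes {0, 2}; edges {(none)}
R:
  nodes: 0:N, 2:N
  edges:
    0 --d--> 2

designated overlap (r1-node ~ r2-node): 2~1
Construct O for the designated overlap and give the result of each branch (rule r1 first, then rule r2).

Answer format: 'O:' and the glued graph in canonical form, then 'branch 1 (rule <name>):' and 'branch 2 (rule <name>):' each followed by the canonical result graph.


O:
nodes: 0:C, 1:N, 2:C, 3:N, 4:N
edges: (0,1,d); (3,2,s)
branch 1 (rule r1):
nodes: 0:C, 1:N, 2:C, 3:N, 4:N
edges: (0,1,s); (0,2,s); (3,2,s)
branch 2 (rule r2):
nodes: 0:C, 1:N, 3:N, 4:N
edges: (0,1,d); (3,4,s)


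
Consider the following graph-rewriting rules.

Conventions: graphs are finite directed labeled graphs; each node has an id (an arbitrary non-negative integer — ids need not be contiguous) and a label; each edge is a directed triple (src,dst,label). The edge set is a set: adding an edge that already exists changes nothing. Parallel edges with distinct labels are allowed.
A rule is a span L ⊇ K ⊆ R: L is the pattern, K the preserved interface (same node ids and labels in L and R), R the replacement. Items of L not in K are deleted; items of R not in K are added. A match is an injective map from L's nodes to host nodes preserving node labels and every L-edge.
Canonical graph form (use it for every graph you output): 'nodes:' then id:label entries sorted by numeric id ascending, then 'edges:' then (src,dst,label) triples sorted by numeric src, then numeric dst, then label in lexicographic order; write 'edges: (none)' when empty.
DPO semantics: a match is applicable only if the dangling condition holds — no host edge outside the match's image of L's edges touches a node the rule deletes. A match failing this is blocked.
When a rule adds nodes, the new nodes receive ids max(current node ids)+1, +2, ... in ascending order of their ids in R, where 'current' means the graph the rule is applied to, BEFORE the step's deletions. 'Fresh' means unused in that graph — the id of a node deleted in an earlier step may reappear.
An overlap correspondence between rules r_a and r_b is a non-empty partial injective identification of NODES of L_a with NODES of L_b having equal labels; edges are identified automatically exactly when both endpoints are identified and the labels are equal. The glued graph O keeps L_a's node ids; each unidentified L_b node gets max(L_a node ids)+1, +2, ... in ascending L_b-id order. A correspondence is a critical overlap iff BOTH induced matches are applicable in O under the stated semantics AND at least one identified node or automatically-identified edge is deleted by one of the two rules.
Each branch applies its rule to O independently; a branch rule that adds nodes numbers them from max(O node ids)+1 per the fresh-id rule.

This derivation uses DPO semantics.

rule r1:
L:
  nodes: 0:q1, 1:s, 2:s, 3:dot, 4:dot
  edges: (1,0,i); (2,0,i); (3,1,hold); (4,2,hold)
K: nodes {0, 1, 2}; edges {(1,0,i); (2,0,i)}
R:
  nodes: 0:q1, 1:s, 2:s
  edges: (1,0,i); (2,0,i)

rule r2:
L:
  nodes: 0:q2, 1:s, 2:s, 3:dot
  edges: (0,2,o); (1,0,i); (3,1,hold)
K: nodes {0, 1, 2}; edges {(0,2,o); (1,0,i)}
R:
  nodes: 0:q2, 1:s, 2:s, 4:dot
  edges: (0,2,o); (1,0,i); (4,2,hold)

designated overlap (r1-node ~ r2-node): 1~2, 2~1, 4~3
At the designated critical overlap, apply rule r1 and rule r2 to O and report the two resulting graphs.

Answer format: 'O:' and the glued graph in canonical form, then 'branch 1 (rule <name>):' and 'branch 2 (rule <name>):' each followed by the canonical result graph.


O:
nodes: 0:q1, 1:s, 2:s, 3:dot, 4:dot, 5:q2
edges: (1,0,i); (2,0,i); (2,5,i); (3,1,hold); (4,2,hold); (5,1,o)
branch 1 (rule r1):
nodes: 0:q1, 1:s, 2:s, 5:q2
edges: (1,0,i); (2,0,i); (2,5,i); (5,1,o)
branch 2 (rule r2):
nodes: 0:q1, 1:s, 2:s, 3:dot, 5:q2, 6:dot
edges: (1,0,i); (2,0,i); (2,5,i); (3,1,hold); (5,1,o); (6,1,hold)


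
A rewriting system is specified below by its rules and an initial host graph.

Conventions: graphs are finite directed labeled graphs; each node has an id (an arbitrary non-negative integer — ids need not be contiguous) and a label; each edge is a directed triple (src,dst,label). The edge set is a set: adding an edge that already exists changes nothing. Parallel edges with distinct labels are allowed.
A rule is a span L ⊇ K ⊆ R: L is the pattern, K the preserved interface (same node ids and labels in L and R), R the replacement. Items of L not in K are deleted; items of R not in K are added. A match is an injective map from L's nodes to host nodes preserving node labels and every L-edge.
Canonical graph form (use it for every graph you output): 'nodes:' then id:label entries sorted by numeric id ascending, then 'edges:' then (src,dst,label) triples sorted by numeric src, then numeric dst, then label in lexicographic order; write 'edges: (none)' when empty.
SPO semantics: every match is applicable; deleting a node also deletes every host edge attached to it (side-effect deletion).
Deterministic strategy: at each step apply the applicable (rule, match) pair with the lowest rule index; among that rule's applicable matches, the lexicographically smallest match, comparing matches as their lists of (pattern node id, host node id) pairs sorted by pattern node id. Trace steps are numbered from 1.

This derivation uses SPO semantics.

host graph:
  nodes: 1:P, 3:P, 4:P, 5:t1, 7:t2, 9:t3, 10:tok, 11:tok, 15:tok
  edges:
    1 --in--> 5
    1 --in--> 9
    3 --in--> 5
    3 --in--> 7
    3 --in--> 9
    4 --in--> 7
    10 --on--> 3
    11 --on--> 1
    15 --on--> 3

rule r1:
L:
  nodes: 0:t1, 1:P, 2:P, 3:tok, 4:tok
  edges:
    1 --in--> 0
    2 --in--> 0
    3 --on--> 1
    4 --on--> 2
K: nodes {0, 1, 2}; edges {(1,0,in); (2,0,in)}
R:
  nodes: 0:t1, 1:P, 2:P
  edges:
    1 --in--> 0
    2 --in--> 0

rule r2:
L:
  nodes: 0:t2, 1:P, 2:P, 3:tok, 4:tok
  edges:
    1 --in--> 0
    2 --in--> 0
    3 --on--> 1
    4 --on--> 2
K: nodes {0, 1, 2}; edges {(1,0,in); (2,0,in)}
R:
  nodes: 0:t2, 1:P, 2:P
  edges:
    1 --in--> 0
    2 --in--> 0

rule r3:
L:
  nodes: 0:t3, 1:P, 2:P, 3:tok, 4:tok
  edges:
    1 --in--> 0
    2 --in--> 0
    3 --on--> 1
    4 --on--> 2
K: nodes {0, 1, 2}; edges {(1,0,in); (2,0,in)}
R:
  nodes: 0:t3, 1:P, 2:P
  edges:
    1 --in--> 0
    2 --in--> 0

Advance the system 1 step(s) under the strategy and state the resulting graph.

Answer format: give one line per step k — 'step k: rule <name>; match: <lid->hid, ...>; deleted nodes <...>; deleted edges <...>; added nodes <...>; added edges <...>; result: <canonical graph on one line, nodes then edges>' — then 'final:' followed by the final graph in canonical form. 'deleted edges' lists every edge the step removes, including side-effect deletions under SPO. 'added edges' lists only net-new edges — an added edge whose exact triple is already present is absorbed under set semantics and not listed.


step 1: rule r1; match: 0->5, 1->1, 2->3, 3->11, 4->10; deleted nodes 10, 11; deleted edges (10,3,on); (11,1,on); added nodes (none); added edges (none); result: nodes: 1:P, 3:P, 4:P, 5:t1, 7:t2, 9:t3, 15:tok edges: (1,5,in); (1,9,in); (3,5,in); (3,7,in); (3,9,in); (4,7,in); (15,3,on)
final:
nodes: 1:P, 3:P, 4:P, 5:t1, 7:t2, 9:t3, 15:tok
edges: (1,5,in); (1,9,in); (3,5,in); (3,7,in); (3,9,in); (4,7,in); (15,3,on)


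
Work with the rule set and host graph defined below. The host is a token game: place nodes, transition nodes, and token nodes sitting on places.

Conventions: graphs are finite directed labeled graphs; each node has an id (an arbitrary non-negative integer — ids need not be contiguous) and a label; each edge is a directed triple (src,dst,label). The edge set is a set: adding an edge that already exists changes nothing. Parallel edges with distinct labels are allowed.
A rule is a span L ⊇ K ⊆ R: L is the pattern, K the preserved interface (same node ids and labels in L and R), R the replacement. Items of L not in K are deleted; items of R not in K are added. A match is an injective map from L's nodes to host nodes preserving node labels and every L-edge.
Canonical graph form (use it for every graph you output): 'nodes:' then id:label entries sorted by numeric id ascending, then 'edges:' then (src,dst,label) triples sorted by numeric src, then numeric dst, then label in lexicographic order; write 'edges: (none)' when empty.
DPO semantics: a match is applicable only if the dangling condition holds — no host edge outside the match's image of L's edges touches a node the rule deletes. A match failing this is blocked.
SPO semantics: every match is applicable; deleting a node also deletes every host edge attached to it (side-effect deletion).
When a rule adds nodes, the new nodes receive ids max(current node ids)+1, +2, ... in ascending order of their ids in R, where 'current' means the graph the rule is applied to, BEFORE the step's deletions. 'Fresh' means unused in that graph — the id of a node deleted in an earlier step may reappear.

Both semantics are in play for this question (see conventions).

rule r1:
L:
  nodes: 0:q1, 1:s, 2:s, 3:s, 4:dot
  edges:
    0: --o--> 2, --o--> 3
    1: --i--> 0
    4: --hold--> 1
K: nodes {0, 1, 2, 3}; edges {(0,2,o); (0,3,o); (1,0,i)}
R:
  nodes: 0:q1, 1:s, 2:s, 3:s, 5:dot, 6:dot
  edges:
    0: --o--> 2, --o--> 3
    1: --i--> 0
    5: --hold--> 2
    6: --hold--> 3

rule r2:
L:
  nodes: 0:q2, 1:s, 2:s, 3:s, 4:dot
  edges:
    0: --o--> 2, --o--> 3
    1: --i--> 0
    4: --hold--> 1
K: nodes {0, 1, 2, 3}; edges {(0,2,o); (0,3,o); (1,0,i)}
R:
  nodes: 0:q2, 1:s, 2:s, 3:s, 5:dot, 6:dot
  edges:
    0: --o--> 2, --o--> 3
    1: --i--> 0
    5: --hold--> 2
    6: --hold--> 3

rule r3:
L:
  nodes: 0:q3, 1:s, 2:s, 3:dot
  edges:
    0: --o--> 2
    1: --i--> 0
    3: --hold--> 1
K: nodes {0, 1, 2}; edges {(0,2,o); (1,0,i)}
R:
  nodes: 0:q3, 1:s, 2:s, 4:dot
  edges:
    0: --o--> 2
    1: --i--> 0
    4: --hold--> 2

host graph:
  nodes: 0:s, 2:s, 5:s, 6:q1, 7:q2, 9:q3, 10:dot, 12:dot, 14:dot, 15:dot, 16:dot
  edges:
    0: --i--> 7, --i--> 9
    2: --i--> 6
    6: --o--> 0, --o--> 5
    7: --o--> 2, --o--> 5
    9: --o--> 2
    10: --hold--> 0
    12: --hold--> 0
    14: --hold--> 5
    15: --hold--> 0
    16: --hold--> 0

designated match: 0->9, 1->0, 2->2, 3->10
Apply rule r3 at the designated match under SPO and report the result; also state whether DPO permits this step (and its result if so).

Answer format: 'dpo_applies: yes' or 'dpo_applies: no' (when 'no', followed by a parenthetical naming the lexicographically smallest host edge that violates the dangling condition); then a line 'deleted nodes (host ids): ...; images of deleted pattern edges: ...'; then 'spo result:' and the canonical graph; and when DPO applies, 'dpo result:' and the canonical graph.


dpo_applies: yes
deleted nodes (host ids): 10; images of deleted pattern edges: (10,0,hold)
spo result:
nodes: 0:s, 2:s, 5:s, 6:q1, 7:q2, 9:q3, 12:dot, 14:dot, 15:dot, 16:dot, 17:dot
edges: (0,7,i); (0,9,i); (2,6,i); (6,0,o); (6,5,o); (7,2,o); (7,5,o); (9,2,o); (12,0,hold); (14,5,hold); (15,0,hold); (16,0,hold); (17,2,hold)
dpo result:
nodes: 0:s, 2:s, 5:s, 6:q1, 7:q2, 9:q3, 12:dot, 14:dot, 15:dot, 16:dot, 17:dot
edges: (0,7,i); (0,9,i); (2,6,i); (6,0,o); (6,5,o); (7,2,o); (7,5,o); (9,2,o); (12,0,hold); (14,5,hold); (15,0,hold); (16,0,hold); (17,2,hold)


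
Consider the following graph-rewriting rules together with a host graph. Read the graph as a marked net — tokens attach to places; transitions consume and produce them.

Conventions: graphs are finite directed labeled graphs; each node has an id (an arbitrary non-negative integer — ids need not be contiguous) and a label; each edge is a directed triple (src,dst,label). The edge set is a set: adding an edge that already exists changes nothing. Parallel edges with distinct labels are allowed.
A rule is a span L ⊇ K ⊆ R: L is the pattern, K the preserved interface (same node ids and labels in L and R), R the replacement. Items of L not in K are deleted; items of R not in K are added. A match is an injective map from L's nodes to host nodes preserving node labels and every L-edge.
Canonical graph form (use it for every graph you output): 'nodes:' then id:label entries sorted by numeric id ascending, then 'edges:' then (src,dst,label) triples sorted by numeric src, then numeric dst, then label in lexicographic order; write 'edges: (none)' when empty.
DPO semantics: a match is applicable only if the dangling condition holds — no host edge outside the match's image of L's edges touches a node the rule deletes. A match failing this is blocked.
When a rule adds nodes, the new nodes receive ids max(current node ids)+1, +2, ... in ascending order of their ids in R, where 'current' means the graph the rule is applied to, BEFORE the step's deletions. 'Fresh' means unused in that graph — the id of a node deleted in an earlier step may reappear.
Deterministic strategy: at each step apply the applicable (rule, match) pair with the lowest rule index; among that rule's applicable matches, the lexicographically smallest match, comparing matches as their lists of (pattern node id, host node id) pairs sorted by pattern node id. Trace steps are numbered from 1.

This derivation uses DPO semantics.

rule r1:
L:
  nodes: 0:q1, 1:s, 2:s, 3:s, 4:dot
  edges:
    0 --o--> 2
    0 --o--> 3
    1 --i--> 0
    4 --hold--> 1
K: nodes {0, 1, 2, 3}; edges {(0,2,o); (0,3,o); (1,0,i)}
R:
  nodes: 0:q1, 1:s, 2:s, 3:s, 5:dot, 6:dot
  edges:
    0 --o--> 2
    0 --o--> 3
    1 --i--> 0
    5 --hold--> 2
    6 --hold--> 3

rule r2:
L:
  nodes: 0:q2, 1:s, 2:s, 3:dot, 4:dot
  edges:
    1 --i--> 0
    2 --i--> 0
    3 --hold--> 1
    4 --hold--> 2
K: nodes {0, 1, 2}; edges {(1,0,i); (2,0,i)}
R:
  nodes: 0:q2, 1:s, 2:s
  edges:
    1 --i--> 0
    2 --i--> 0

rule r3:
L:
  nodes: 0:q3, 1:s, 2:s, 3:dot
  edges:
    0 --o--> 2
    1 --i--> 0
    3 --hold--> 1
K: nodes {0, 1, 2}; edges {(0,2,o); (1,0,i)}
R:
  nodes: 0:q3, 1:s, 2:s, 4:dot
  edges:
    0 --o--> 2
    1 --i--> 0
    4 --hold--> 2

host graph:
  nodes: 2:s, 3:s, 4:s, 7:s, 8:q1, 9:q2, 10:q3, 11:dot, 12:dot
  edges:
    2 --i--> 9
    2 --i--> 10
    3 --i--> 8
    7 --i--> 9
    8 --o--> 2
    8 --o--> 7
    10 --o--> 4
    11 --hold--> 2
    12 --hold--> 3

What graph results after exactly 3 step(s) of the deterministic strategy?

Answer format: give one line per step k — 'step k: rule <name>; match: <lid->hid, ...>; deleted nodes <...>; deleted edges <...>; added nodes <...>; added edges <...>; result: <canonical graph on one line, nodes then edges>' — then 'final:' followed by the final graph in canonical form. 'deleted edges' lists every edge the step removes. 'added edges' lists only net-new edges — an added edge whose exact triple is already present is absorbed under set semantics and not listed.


step 1: rule r1; match: 0->8, 1->3, 2->2, 3->7, 4->12; deleted nodes 12; deleted edges (12,3,hold); added nodes 13, 14; added edges (13,2,hold); (14,7,hold); result: nodes: 2:s, 3:s, 4:s, 7:s, 8:q1, 9:q2, 10:q3, 11:dot, 13:dot, 14:dot edges: (2,9,i); (2,10,i); (3,8,i); (7,9,i); (8,2,o); (8,7,o); (10,4,o); (11,2,hold); (13,2,hold); (14,7,hold)
step 2: rule r2; match: 0->9, 1->2, 2->7, 3->11, 4->14; deleted nodes 11, 14; deleted edges (11,2,hold); (14,7,hold); added nodes (none); added edges (none); result: nodes: 2:s, 3:s, 4:s, 7:s, 8:q1, 9:q2, 10:q3, 13:dot edges: (2,9,i); (2,10,i); (3,8,i); (7,9,i); (8,2,o); (8,7,o); (10,4,o); (13,2,hold)
step 3: rule r3; match: 0->10, 1->2, 2->4, 3->13; deleted nodes 13; deleted edges (13,2,hold); added nodes 14; added edges (14,4,hold); result: nodes: 2:s, 3:s, 4:s, 7:s, 8:q1, 9:q2, 10:q3, 14:dot edges: (2,9,i); (2,10,i); (3,8,i); (7,9,i); (8,2,o); (8,7,o); (10,4,o); (14,4,hold)
final:
nodes: 2:s, 3:s, 4:s, 7:s, 8:q1, 9:q2, 10:q3, 14:dot
edges: (2,9,i); (2,10,i); (3,8,i); (7,9,i); (8,2,o); (8,7,o); (10,4,o); (14,4,hold)


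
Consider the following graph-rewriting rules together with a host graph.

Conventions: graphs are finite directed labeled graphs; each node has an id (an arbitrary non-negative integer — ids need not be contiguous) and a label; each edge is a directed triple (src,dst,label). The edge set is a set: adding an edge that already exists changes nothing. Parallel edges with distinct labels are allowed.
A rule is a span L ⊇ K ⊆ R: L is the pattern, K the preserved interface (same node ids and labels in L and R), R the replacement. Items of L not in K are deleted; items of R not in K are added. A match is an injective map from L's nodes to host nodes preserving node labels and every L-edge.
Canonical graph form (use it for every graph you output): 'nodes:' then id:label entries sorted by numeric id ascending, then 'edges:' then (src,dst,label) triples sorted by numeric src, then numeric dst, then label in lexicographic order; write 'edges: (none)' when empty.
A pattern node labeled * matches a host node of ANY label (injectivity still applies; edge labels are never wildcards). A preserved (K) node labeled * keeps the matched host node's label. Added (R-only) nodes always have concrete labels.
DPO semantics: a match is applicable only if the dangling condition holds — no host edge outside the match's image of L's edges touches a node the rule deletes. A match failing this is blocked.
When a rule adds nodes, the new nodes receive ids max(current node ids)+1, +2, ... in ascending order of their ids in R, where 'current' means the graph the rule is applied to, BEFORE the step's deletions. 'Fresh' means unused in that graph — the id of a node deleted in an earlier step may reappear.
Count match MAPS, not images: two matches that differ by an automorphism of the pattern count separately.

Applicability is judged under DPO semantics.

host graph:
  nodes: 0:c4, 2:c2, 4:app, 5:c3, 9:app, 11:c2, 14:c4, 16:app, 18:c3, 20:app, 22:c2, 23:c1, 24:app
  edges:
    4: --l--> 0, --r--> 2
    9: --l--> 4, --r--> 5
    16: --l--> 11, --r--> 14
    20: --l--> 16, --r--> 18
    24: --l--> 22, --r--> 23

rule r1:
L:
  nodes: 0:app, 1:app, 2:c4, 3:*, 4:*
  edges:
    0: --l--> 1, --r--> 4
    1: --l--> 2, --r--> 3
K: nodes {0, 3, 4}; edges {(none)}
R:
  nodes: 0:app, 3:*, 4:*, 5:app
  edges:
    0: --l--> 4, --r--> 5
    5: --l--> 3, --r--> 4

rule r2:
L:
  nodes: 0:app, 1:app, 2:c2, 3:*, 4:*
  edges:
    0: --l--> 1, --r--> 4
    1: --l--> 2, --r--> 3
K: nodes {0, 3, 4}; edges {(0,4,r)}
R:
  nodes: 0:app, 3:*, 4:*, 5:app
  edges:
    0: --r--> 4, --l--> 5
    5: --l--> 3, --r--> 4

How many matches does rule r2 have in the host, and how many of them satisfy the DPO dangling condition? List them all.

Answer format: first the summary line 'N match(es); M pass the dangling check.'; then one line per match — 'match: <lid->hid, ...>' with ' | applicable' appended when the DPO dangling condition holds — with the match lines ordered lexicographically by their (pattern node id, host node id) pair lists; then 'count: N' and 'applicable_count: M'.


1 match(es); 1 pass the dangling check.
match: 0->20, 1->16, 2->11, 3->14, 4->18 | applicable
count: 1
applicable_count: 1


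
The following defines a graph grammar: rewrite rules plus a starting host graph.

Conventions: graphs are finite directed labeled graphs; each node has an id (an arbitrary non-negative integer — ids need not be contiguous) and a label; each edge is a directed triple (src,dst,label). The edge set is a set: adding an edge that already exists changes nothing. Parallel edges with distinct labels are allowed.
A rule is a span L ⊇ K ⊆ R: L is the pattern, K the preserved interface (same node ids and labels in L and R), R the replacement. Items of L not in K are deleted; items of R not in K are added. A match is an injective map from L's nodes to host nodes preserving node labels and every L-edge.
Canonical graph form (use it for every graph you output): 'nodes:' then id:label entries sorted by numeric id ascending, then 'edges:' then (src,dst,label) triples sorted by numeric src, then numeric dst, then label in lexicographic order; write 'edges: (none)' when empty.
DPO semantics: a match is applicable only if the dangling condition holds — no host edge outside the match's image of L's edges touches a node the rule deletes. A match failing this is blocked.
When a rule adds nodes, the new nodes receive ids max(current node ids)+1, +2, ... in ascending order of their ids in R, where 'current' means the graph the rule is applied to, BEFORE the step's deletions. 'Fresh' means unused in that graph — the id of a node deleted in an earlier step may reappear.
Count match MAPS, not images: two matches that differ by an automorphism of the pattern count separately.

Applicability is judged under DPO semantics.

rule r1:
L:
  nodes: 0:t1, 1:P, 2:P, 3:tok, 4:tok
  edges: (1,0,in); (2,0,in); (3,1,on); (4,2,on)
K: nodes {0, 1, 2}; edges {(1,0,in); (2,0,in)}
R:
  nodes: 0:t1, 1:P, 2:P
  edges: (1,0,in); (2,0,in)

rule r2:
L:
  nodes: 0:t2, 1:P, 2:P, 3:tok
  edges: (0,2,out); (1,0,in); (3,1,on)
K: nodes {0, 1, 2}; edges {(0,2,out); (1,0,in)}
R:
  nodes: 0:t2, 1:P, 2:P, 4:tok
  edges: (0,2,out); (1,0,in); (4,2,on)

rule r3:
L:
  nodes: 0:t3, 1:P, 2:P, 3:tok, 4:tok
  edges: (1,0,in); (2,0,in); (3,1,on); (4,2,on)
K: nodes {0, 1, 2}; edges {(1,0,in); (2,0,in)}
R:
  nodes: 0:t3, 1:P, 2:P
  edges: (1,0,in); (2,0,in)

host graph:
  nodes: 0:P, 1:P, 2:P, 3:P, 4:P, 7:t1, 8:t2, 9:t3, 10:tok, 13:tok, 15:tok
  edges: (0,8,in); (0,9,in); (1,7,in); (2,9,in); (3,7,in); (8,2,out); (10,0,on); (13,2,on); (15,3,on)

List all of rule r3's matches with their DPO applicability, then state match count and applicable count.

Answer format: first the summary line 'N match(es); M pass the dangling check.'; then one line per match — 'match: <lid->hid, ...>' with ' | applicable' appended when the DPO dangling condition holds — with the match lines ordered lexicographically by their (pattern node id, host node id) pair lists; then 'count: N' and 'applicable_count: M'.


2 match(es); 2 pass the dangling check.
match: 0->9, 1->0, 2->2, 3->10, 4->13 | applicable
match: 0->9, 1->2, 2->0, 3->13, 4->10 | applicable
count: 2
applicable_count: 2


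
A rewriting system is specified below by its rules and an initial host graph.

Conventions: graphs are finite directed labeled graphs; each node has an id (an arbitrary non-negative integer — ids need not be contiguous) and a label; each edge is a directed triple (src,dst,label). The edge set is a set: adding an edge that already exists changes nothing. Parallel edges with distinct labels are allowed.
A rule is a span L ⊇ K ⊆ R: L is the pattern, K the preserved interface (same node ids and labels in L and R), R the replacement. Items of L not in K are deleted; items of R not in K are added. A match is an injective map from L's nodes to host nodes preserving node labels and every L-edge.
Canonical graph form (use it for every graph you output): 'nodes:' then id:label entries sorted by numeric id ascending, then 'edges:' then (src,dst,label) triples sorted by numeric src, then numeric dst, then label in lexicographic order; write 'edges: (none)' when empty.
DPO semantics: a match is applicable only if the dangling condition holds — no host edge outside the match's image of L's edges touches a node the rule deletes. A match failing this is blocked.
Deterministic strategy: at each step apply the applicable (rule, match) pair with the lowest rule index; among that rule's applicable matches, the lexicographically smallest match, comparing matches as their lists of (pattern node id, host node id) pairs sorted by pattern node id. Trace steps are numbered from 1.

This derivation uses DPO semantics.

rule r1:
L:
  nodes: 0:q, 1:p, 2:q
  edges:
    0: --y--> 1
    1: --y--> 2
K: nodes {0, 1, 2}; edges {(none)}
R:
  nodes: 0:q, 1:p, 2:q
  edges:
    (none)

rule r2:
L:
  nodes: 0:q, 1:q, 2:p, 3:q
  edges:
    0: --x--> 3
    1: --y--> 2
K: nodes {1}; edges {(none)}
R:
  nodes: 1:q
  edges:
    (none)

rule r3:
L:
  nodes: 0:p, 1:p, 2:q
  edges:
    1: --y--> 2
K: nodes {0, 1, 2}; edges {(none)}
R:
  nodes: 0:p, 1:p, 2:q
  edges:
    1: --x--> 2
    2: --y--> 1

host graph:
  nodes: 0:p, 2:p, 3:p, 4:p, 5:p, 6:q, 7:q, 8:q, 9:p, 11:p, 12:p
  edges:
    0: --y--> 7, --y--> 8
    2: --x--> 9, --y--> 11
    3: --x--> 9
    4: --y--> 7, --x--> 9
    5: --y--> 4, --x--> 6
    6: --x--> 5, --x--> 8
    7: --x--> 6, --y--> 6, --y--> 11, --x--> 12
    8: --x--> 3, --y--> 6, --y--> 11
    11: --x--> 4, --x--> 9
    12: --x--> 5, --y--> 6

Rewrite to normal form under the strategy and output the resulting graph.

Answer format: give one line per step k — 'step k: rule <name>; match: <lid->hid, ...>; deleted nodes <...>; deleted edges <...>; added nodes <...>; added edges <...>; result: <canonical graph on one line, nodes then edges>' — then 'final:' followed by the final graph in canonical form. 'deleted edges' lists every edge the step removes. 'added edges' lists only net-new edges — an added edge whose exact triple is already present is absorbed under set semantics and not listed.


step 1: rule r3; match: 0->0, 1->4, 2->7; deleted nodes (none); deleted edges (4,7,y); added nodes (none); added edges (4,7,x); (7,4,y); result: nodes: 0:p, 2:p, 3:p, 4:p, 5:p, 6:q, 7:q, 8:q, 9:p, 11:p, 12:p edges: (0,7,y); (0,8,y); (2,9,x); (2,11,y); (3,9,x); (4,7,x); (4,9,x); (5,4,y); (5,6,x); (6,5,x); (6,8,x); (7,4,y); (7,6,x); (7,6,y); (7,11,y); (7,12,x); (8,3,x); (8,6,y); (8,11,y); (11,4,x); (11,9,x); (12,5,x); (12,6,y)
step 2: rule r3; match: 0->0, 1->12, 2->6; deleted nodes (none); deleted edges (12,6,y); added nodes (none); added edges (6,12,y); (12,6,x); result: nodes: 0:p, 2:p, 3:p, 4:p, 5:p, 6:q, 7:q, 8:q, 9:p, 11:p, 12:p edges: (0,7,y); (0,8,y); (2,9,x); (2,11,y); (3,9,x); (4,7,x); (4,9,x); (5,4,y); (5,6,x); (6,5,x); (6,8,x); (6,12,y); (7,4,y); (7,6,x); (7,6,y); (7,11,y); (7,12,x); (8,3,x); (8,6,y); (8,11,y); (11,4,x); (11,9,x); (12,5,x); (12,6,x)
step 3: rule r3; match: 0->2, 1->0, 2->7; deleted nodes (none); deleted edges (0,7,y); added nodes (none); added edges (0,7,x); (7,0,y); result: nodes: 0:p, 2:p, 3:p, 4:p, 5:p, 6:q, 7:q, 8:q, 9:p, 11:p, 12:p edges: (0,7,x); (0,8,y); (2,9,x); (2,11,y); (3,9,x); (4,7,x); (4,9,x); (5,4,y); (5,6,x); (6,5,x); (6,8,x); (6,12,y); (7,0,y); (7,4,y); (7,6,x); (7,6,y); (7,11,y); (7,12,x); (8,3,x); (8,6,y); (8,11,y); (11,4,x); (11,9,x); (12,5,x); (12,6,x)
step 4: rule r1; match: 0->7, 1->0, 2->8; deleted nodes (none); deleted edges (0,8,y); (7,0,y); added nodes (none); added edges (none); result: nodes: 0:p, 2:p, 3:p, 4:p, 5:p, 6:q, 7:q, 8:q, 9:p, 11:p, 12:p edges: (0,7,x); (2,9,x); (2,11,y); (3,9,x); (4,7,x); (4,9,x); (5,4,y); (5,6,x); (6,5,x); (6,8,x); (6,12,y); (7,4,y); (7,6,x); (7,6,y); (7,11,y); (7,12,x); (8,3,x); (8,6,y); (8,11,y); (11,4,x); (11,9,x); (12,5,x); (12,6,x)
final:
nodes: 0:p, 2:p, 3:p, 4:p, 5:p, 6:q, 7:q, 8:q, 9:p, 11:p, 12:p
edges: (0,7,x); (2,9,x); (2,11,y); (3,9,x); (4,7,x); (4,9,x); (5,4,y); (5,6,x); (6,5,x); (6,8,x); (6,12,y); (7,4,y); (7,6,x); (7,6,y); (7,11,y); (7,12,x); (8,3,x); (8,6,y); (8,11,y); (11,4,x); (11,9,x); (12,5,x); (12,6,x)


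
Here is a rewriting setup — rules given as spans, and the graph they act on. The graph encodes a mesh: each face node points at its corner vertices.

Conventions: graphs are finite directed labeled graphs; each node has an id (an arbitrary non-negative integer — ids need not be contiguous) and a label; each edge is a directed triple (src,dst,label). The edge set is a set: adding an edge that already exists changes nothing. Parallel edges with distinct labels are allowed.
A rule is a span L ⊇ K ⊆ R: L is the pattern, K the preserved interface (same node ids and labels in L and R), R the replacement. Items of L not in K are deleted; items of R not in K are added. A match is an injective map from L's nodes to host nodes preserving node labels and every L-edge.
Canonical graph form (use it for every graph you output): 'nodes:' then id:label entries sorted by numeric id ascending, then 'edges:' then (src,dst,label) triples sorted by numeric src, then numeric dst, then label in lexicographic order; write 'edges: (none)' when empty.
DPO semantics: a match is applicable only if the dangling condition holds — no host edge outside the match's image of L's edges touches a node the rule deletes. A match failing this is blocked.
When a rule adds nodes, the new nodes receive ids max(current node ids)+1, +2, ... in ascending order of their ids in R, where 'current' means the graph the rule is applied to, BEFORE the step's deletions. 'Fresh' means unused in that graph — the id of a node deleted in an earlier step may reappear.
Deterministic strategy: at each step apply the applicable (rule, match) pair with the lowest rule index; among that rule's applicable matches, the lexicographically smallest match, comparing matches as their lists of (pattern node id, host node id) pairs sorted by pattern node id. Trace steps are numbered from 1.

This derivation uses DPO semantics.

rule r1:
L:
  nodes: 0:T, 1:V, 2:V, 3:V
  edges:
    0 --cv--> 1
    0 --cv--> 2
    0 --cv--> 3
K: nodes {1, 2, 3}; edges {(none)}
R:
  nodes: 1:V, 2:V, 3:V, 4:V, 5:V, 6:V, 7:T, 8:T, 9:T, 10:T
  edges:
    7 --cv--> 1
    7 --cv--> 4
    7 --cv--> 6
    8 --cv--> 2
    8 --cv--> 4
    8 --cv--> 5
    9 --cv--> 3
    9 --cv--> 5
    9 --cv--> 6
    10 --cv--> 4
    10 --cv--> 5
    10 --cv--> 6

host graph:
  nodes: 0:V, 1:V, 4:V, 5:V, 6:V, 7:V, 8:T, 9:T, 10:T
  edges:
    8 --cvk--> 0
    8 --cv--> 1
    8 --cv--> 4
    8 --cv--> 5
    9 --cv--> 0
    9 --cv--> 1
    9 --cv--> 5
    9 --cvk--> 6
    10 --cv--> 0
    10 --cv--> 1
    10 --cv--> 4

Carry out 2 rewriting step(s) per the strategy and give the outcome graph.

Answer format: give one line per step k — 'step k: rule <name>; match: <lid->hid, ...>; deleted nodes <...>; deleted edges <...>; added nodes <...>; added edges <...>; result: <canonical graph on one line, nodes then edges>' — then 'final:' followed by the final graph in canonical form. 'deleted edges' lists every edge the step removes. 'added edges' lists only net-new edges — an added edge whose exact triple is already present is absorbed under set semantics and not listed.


step 1: rule r1; match: 0->10, 1->0, 2->1, 3->4; deleted nodes 10; deleted edges (10,0,cv); (10,1,cv); (10,4,cv); added nodes 11, 12, 13, 14, 15, 16, 17; added edges (14,0,cv); (14,11,cv); (14,13,cv); (15,1,cv); (15,11,cv); (15,12,cv); (16,4,cv); (16,12,cv); (16,13,cv); (17,11,cv); (17,12,cv); (17,13,cv); result: nodes: 0:V, 1:V, 4:V, 5:V, 6:V, 7:V, 8:T, 9:T, 11:V, 12:V, 13:V, 14:T, 15:T, 16:T, 17:T edges: (8,0,cvk); (8,1,cv); (8,4,cv); (8,5,cv); (9,0,cv); (9,1,cv); (9,5,cv); (9,6,cvk); (14,0,cv); (14,11,cv); (14,13,cv); (15,1,cv); (15,11,cv); (15,12,cv); (16,4,cv); (16,12,cv); (16,13,cv); (17,11,cv); (17,12,cv); (17,13,cv)
step 2: rule r1; match: 0->14, 1->0, 2->11, 3->13; deleted nodes 14; deleted edges (14,0,cv); (14,11,cv); (14,13,cv); added nodes 18, 19, 20, 21, 22, 23, 24; added edges (21,0,cv); (21,18,cv); (21,20,cv); (22,11,cv); (22,18,cv); (22,19,cv); (23,13,cv); (23,19,cv); (23,20,cv); (24,18,cv); (24,19,cv); (24,20,cv); result: nodes: 0:V, 1:V, 4:V, 5:V, 6:V, 7:V, 8:T, 9:T, 11:V, 12:V, 13:V, 15:T, 16:T, 17:T, 18:V, 19:V, 20:V, 21:T, 22:T, 23:T, 24:T edges: (8,0,cvk); (8,1,cv); (8,4,cv); (8,5,cv); (9,0,cv); (9,1,cv); (9,5,cv); (9,6,cvk); (15,1,cv); (15,11,cv); (15,12,cv); (16,4,cv); (16,12,cv); (16,13,cv); (17,11,cv); (17,12,cv); (17,13,cv); (21,0,cv); (21,18,cv); (21,20,cv); (22,11,cv); (22,18,cv); (22,19,cv); (23,13,cv); (23,19,cv); (23,20,cv); (24,18,cv); (24,19,cv); (24,20,cv)
final:
nodes: 0:V, 1:V, 4:V, 5:V, 6:V, 7:V, 8:T, 9:T, 11:V, 12:V, 13:V, 15:T, 16:T, 17:T, 18:V, 19:V, 20:V, 21:T, 22:T, 23:T, 24:T
edges: (8,0,cvk); (8,1,cv); (8,4,cv); (8,5,cv); (9,0,cv); (9,1,cv); (9,5,cv); (9,6,cvk); (15,1,cv); (15,11,cv); (15,12,cv); (16,4,cv); (16,12,cv); (16,13,cv); (17,11,cv); (17,12,cv); (17,13,cv); (21,0,cv); (21,18,cv); (21,20,cv); (22,11,cv); (22,18,cv); (22,19,cv); (23,13,cv); (23,19,cv); (23,20,cv); (24,18,cv); (24,19,cv); (24,20,cv)
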